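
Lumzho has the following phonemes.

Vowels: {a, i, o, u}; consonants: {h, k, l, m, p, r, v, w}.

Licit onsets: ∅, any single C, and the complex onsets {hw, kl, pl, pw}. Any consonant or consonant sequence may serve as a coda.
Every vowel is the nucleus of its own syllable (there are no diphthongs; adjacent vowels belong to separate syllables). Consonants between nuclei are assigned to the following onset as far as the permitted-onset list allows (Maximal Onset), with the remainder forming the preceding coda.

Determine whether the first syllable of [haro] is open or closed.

Vowels present: a, o; each is a nucleus, giving 2 syllables.
/a…o/ gap (V1→V2): /r/ is a single consonant, so it becomes the next onset.
Syllabification: ha.ro.
Syllable 1 is /ha/; it ends in its nucleus with no coda, so it is open.

open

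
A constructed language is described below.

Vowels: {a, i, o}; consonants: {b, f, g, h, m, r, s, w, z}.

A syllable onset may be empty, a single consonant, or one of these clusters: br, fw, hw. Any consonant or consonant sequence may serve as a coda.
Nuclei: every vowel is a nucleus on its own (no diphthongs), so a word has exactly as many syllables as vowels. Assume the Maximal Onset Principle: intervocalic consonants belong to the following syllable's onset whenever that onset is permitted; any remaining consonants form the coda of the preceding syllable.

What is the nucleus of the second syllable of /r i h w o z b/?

The vowels are i, o — 2 nuclei, so 2 syllables.
The second nucleus (vowel 2 from the left) is /o/.

o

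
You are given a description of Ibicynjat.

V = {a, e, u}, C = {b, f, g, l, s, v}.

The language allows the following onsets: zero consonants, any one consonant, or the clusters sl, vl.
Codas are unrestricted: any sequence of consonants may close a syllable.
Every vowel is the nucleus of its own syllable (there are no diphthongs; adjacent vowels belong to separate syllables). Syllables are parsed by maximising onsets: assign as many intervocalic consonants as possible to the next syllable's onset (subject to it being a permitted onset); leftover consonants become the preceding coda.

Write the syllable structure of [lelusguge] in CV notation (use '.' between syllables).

Vowels present: e, u, u, e; each is a nucleus, giving 4 syllables.
σ1/σ2 boundary: /l/ → onset of the next syllable (single consonants are always licit onsets).
σ2/σ3 boundary: /sg/ splits as /s/ + /g/ (/g/ is the longest suffix that is a licit onset).
σ3/σ4 boundary: /g/ is a single consonant, so it becomes the next onset.
Syllabification: le.lus.gu.ge.
Mapping each syllable to C/V: /le/ → CV, /lus/ → CVC, /gu/ → CV, /ge/ → CV.

CV.CVC.CV.CV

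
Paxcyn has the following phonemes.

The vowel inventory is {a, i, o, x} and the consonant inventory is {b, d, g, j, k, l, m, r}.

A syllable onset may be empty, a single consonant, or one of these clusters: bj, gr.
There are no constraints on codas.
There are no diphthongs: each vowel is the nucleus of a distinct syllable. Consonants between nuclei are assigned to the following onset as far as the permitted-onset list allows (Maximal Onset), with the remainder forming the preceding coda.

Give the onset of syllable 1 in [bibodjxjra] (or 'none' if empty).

The vowels are i, o, x, a — 4 nuclei, so 4 syllables.
V1 /i/ – V2 /o/: /b/ → onset of the next syllable (single consonants are always licit onsets).
V2 /o/ – V3 /x/: /dj/ splits as /d/ + /j/ (/j/ is the longest suffix that is a licit onset).
V3 /x/ – V4 /a/: /jr/; trying suffixes from longest down, /r/ is the first permitted one, so coda /j/ | onset /r/.
Result: bi.bod.jxj.ra.
Syllable 1 is /bi/: onset /b/, nucleus /i/, coda ∅.

b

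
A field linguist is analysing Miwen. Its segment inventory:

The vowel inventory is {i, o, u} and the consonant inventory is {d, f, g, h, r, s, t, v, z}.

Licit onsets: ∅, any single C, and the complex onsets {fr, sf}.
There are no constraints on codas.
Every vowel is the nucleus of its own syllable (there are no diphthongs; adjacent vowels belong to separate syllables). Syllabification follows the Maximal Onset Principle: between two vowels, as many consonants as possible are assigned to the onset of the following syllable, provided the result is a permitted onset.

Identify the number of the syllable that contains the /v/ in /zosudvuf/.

3

The vowels are o, u, u — 3 nuclei, so 3 syllables.
Between /o/ (V1) and /u/ (V2): just /s/ — single C goes to the following onset.
Between /u/ (V2) and /u/ (V3): /dv/; trying suffixes from longest down, /v/ is the first permitted one, so coda /d/ | onset /v/.
So the parse is zo.sud.vuf.
The /v/ is in the onset of syllable 3 (/vuf/).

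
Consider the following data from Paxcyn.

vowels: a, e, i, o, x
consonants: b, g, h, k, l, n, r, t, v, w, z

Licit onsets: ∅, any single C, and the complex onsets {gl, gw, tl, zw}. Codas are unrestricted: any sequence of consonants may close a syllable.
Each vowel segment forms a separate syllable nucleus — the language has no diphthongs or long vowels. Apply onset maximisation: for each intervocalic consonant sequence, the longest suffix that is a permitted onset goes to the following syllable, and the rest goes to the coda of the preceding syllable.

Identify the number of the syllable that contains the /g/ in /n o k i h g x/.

Nuclei (vowels): o, i, x → 3 syllables.
σ1/σ2 boundary: /k/ is a single consonant, so it becomes the next onset.
σ2/σ3 boundary: /hg/; trying suffixes from longest down, /g/ is the first permitted one, so coda /h/ | onset /g/.
Syllabification: no.kih.gx.
The /g/ is in the onset of syllable 3 (/gx/).

3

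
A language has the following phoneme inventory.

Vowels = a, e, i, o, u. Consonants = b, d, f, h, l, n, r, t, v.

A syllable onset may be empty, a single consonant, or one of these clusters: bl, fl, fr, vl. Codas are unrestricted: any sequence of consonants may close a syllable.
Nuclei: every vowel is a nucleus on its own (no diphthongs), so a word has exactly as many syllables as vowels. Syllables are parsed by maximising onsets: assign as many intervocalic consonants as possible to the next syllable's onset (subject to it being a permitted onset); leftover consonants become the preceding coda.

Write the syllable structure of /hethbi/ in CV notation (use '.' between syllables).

Nuclei (vowels): e, i → 2 syllables.
V1 /e/ – V2 /i/: /thb/ splits as /th/ + /b/ (/b/ is the longest suffix that is a licit onset).
So the parse is heth.bi.
Mapping each syllable to C/V: /heth/ → CVCC, /bi/ → CV.

CVCC.CV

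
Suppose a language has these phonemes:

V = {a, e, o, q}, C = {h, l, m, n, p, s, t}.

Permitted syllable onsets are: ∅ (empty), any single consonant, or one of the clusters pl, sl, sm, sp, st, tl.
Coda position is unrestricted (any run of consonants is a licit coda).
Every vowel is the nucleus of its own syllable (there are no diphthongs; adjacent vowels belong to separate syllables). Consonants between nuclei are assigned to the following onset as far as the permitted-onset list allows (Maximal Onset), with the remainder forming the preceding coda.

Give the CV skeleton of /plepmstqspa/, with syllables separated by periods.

The vowels are e, q, a — 3 nuclei, so 3 syllables.
/e…q/ gap (V1→V2): cluster /pmst/ — the longest permitted-onset suffix is /st/; onset = /st/, preceding coda = /pm/.
/q…a/ gap (V2→V3): /sp/ — entire cluster is a permitted onset → onset /sp/, coda ∅.
So the parse is plepm.stq.spa.
Mapping each syllable to C/V: /plepm/ → CCVCC, /stq/ → CCV, /spa/ → CCV.

CCVCC.CCV.CCV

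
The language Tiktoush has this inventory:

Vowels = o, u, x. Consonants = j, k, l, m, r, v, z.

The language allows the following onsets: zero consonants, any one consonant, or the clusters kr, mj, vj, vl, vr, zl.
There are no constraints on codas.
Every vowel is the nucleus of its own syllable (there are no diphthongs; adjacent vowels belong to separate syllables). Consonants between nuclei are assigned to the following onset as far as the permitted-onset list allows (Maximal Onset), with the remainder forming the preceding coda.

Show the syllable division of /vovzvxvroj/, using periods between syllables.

vovz.vx.vroj

Nuclei (vowels): o, x, o → 3 syllables.
σ1/σ2 boundary: /vzv/ — longest licit onset from the right is /v/, leaving /vz/ as coda.
σ2/σ3 boundary: cluster /vr/ — /vr/ is itself a permitted onset, so the whole cluster goes right; preceding coda = ∅.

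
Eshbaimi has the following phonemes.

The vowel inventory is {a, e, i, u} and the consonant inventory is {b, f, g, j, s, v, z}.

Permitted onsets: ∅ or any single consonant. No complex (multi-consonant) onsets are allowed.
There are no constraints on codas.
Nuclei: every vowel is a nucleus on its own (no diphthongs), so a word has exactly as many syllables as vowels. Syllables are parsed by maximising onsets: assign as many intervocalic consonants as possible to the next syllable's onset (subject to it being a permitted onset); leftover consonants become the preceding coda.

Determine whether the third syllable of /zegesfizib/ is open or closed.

open

Vowels present: e, e, i, i; each is a nucleus, giving 4 syllables.
σ1/σ2 boundary: just /g/ — single C goes to the following onset.
σ2/σ3 boundary: /sf/ — longest licit onset from the right is /f/, leaving /s/ as coda.
σ3/σ4 boundary: /z/ → onset of the next syllable (single consonants are always licit onsets).
Syllabification: ze.ges.fi.zib.
Syllable 3 is /fi/; it ends in its nucleus with no coda, so it is open.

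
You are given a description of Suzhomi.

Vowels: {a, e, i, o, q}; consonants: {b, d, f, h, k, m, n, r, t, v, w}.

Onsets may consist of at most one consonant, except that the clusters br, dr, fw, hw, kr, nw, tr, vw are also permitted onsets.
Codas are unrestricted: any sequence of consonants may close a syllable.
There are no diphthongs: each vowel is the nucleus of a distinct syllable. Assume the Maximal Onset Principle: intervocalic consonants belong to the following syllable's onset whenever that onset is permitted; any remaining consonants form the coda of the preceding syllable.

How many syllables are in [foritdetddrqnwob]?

5

Nuclei (vowels): o, i, e, q, o → 5 syllables.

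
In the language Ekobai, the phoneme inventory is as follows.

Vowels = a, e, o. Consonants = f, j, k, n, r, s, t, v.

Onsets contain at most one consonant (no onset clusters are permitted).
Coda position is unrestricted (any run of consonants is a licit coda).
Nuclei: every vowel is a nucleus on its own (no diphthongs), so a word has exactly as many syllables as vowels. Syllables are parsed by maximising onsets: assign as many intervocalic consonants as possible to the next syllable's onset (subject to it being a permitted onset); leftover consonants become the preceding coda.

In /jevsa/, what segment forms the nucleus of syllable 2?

a

Nuclei (vowels): e, a → 2 syllables.
The second nucleus (vowel 2 from the left) is /a/.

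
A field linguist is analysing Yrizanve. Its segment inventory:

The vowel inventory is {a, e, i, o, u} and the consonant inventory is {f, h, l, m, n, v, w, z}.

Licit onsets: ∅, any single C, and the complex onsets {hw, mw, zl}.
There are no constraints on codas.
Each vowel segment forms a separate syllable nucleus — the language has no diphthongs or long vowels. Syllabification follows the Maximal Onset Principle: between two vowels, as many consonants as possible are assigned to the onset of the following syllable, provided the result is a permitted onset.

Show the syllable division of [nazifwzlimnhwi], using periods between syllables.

Vowels present: a, i, i, i; each is a nucleus, giving 4 syllables.
σ1/σ2 boundary: just /z/ — single C goes to the following onset.
σ2/σ3 boundary: /fwzl/; trying suffixes from longest down, /zl/ is the first permitted one, so coda /fw/ | onset /zl/.
σ3/σ4 boundary: /mnhw/; trying suffixes from longest down, /hw/ is the first permitted one, so coda /mn/ | onset /hw/.

na.zifw.zlimn.hwi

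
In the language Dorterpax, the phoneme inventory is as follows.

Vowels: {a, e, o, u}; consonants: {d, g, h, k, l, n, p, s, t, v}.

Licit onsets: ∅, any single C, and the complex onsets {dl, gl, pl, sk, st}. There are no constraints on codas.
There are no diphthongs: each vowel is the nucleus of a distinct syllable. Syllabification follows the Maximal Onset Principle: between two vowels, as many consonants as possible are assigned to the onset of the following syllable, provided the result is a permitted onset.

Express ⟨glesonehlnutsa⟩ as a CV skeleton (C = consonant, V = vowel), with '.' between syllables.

The vowels are e, o, e, u, a — 5 nuclei, so 5 syllables.
Between /e/ (V1) and /o/ (V2): just /s/ — single C goes to the following onset.
Between /o/ (V2) and /e/ (V3): just /n/ — single C goes to the following onset.
Between /e/ (V3) and /u/ (V4): /hln/ — longest licit onset from the right is /n/, leaving /hl/ as coda.
Between /u/ (V4) and /a/ (V5): /ts/; trying suffixes from longest down, /s/ is the first permitted one, so coda /t/ | onset /s/.
Syllabification: gle.so.nehl.nut.sa.
Mapping each syllable to C/V: /gle/ → CCV, /so/ → CV, /nehl/ → CVCC, /nut/ → CVC, /sa/ → CV.

CCV.CV.CVCC.CVC.CV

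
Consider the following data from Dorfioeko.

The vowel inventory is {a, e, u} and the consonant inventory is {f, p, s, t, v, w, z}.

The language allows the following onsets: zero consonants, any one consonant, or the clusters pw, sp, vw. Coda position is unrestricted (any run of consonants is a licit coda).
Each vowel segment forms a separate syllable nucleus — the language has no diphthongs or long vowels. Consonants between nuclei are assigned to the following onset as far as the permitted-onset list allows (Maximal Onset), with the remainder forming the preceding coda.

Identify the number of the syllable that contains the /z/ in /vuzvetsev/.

1

The vowels are u, e, e — 3 nuclei, so 3 syllables.
/u…e/ gap (V1→V2): /zv/ splits as /z/ + /v/ (/v/ is the longest suffix that is a licit onset).
/e…e/ gap (V2→V3): /ts/ — longest licit onset from the right is /s/, leaving /t/ as coda.
So the parse is vuz.vet.sev.
The /z/ is in the coda of syllable 1 (/vuz/).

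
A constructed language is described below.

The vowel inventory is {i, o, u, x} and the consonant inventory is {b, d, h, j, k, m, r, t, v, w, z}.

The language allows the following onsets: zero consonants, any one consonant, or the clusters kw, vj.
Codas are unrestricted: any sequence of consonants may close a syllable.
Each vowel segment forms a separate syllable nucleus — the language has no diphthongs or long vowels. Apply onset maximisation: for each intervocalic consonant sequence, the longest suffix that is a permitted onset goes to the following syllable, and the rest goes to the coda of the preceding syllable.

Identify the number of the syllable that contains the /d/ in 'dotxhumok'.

1

The vowels are o, x, u, o — 4 nuclei, so 4 syllables.
σ1/σ2 boundary: /t/ → onset of the next syllable (single consonants are always licit onsets).
σ2/σ3 boundary: just /h/ — single C goes to the following onset.
σ3/σ4 boundary: /m/ → onset of the next syllable (single consonants are always licit onsets).
So the parse is do.tx.hu.mok.
The /d/ is in the onset of syllable 1 (/do/).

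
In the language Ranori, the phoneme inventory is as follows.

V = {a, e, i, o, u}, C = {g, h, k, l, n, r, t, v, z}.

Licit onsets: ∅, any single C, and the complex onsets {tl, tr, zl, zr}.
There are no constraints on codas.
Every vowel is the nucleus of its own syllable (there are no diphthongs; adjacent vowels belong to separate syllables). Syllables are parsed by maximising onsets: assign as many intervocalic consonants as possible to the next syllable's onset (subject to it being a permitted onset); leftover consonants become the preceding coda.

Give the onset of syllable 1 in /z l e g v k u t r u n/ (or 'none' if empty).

Vowels present: e, u, u; each is a nucleus, giving 3 syllables.
V1 /e/ – V2 /u/: /gvk/ — longest licit onset from the right is /k/, leaving /gv/ as coda.
V2 /u/ – V3 /u/: cluster /tr/ — /tr/ is itself a permitted onset, so the whole cluster goes right; preceding coda = ∅.
So the parse is zlegv.ku.trun.
Syllable 1 is /zlegv/: onset /zl/, nucleus /e/, coda /gv/.

zl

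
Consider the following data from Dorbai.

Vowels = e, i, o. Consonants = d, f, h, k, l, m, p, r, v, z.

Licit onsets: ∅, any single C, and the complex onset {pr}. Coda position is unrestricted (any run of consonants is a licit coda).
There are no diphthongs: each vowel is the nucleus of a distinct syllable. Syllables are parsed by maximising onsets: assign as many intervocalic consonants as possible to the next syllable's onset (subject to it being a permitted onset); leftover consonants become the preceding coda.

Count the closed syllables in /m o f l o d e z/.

2

Vowels present: o, o, e; each is a nucleus, giving 3 syllables.
σ1/σ2 boundary: /fl/; trying suffixes from longest down, /l/ is the first permitted one, so coda /f/ | onset /l/.
σ2/σ3 boundary: just /d/ — single C goes to the following onset.
Result: mof.lo.dez.
Classifying each syllable: /mof/ (closed), /lo/ (open), /dez/ (closed).
Closed syllables: 2.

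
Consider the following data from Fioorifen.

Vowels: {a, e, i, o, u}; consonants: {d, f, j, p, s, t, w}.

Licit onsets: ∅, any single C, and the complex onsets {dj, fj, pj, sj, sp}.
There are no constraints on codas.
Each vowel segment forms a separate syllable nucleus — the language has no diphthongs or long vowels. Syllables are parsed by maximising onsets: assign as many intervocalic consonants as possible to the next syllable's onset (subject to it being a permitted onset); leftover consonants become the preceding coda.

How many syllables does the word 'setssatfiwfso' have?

Vowels present: e, a, i, o; each is a nucleus, giving 4 syllables.

4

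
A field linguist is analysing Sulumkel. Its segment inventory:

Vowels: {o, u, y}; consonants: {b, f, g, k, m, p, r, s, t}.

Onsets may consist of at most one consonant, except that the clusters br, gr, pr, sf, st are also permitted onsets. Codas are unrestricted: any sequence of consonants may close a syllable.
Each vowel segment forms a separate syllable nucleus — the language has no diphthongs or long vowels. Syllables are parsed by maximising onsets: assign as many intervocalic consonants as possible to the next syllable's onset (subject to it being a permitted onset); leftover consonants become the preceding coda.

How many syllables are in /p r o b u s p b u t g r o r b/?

4

The vowels are o, u, u, o — 4 nuclei, so 4 syllables.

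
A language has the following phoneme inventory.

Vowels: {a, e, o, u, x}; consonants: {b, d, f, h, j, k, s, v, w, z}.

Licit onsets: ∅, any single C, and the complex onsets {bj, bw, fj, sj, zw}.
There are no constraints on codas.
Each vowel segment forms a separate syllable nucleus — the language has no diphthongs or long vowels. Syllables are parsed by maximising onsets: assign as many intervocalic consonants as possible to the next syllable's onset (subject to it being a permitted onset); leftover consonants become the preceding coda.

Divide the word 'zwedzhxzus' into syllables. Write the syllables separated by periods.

zwedz.hx.zus

Vowels present: e, x, u; each is a nucleus, giving 3 syllables.
/e…x/ gap (V1→V2): /dzh/; trying suffixes from longest down, /h/ is the first permitted one, so coda /dz/ | onset /h/.
/x…u/ gap (V2→V3): /z/ → onset of the next syllable (single consonants are always licit onsets).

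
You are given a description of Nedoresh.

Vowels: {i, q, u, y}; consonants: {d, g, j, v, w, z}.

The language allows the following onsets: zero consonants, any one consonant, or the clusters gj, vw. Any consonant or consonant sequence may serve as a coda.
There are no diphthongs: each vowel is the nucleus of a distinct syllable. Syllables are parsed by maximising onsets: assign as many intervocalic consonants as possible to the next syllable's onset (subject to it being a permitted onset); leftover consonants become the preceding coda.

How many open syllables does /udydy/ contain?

Nuclei (vowels): u, y, y → 3 syllables.
σ1/σ2 boundary: /d/ is a single consonant, so it becomes the next onset.
σ2/σ3 boundary: /d/ → onset of the next syllable (single consonants are always licit onsets).
Putting it together: u.dy.dy.
Classifying each syllable: /u/ (open), /dy/ (open), /dy/ (open).
Open syllables: 3.

3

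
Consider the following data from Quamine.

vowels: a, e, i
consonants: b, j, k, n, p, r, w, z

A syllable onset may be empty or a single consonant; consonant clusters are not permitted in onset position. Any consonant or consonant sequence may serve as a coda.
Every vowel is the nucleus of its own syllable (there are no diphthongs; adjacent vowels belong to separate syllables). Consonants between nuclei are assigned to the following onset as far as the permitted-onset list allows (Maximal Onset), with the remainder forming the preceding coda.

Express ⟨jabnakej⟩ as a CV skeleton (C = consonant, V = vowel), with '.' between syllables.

CVC.CV.CVC

Vowels present: a, a, e; each is a nucleus, giving 3 syllables.
σ1/σ2 boundary: /bn/ splits as /b/ + /n/ (/n/ is the longest suffix that is a licit onset).
σ2/σ3 boundary: /k/ is a single consonant, so it becomes the next onset.
Syllabification: jab.na.kej.
Mapping each syllable to C/V: /jab/ → CVC, /na/ → CV, /kej/ → CVC.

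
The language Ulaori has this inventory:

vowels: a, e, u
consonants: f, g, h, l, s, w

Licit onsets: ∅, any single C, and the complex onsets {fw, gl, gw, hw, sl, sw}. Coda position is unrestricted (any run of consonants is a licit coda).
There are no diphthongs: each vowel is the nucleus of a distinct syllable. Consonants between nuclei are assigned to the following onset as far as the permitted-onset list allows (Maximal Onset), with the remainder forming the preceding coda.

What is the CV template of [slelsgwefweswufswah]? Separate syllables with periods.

The vowels are e, e, e, u, a — 5 nuclei, so 5 syllables.
σ1/σ2 boundary: cluster /lsgw/ — the longest permitted-onset suffix is /gw/; onset = /gw/, preceding coda = /ls/.
σ2/σ3 boundary: /fw/ — entire cluster is a permitted onset → onset /fw/, coda ∅.
σ3/σ4 boundary: cluster /sw/ — /sw/ is itself a permitted onset, so the whole cluster goes right; preceding coda = ∅.
σ4/σ5 boundary: /fsw/ splits as /f/ + /sw/ (/sw/ is the longest suffix that is a licit onset).
So the parse is slels.gwe.fwe.swuf.swah.
Mapping each syllable to C/V: /slels/ → CCVCC, /gwe/ → CCV, /fwe/ → CCV, /swuf/ → CCVC, /swah/ → CCVC.

CCVCC.CCV.CCV.CCVC.CCVC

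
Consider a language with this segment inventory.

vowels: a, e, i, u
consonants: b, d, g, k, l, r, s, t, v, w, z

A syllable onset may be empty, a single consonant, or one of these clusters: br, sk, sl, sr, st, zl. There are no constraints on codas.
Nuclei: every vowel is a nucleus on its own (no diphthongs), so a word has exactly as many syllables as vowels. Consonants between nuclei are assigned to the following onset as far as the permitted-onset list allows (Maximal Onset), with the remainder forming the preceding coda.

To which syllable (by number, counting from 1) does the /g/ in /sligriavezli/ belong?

1

Nuclei (vowels): i, i, a, e, i → 5 syllables.
V1 /i/ – V2 /i/: /gr/ — longest licit onset from the right is /r/, leaving /g/ as coda.
V2 /i/ – V3 /a/: hiatus — the boundary sits between the two vowels.
V3 /a/ – V4 /e/: /v/ is a single consonant, so it becomes the next onset.
V4 /e/ – V5 /i/: cluster /zl/ — /zl/ is itself a permitted onset, so the whole cluster goes right; preceding coda = ∅.
Result: slig.ri.a.ve.zli.
The /g/ is in the coda of syllable 1 (/slig/).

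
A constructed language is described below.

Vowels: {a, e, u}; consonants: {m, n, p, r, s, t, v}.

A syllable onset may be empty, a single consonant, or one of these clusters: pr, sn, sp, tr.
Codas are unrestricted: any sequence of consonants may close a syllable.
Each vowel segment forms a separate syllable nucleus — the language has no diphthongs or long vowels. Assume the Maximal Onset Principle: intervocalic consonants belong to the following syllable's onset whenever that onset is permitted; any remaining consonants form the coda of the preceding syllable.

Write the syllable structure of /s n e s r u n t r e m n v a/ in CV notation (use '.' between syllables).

CCVC.CVC.CCVCC.CV

The vowels are e, u, e, a — 4 nuclei, so 4 syllables.
Between /e/ (V1) and /u/ (V2): /sr/ splits as /s/ + /r/ (/r/ is the longest suffix that is a licit onset).
Between /u/ (V2) and /e/ (V3): cluster /ntr/ — the longest permitted-onset suffix is /tr/; onset = /tr/, preceding coda = /n/.
Between /e/ (V3) and /a/ (V4): /mnv/ — longest licit onset from the right is /v/, leaving /mn/ as coda.
So the parse is snes.run.tremn.va.
Mapping each syllable to C/V: /snes/ → CCVC, /run/ → CVC, /tremn/ → CCVCC, /va/ → CV.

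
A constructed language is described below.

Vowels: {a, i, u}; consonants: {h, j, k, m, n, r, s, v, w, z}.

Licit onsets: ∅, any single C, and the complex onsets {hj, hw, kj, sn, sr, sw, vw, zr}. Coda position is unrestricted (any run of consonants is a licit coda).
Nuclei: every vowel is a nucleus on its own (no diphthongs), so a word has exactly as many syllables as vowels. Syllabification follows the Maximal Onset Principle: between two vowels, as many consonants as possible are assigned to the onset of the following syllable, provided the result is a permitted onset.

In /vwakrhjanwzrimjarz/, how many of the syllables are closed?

Nuclei (vowels): a, a, i, a → 4 syllables.
/a…a/ gap (V1→V2): /krhj/ — longest licit onset from the right is /hj/, leaving /kr/ as coda.
/a…i/ gap (V2→V3): /nwzr/ splits as /nw/ + /zr/ (/zr/ is the longest suffix that is a licit onset).
/i…a/ gap (V3→V4): /mj/ — longest licit onset from the right is /j/, leaving /m/ as coda.
Putting it together: vwakr.hjanw.zrim.jarz.
Classifying each syllable: /vwakr/ (closed), /hjanw/ (closed), /zrim/ (closed), /jarz/ (closed).
Closed syllables: 4.

4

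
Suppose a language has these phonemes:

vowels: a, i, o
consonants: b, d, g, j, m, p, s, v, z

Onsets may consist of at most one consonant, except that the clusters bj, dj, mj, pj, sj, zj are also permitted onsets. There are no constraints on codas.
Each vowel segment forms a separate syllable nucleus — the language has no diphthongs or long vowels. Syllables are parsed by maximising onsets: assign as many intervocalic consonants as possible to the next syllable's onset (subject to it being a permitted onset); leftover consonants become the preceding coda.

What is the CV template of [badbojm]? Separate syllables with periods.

CVC.CVCC

Vowels present: a, o; each is a nucleus, giving 2 syllables.
V1 /a/ – V2 /o/: /db/; trying suffixes from longest down, /b/ is the first permitted one, so coda /d/ | onset /b/.
So the parse is bad.bojm.
Mapping each syllable to C/V: /bad/ → CVC, /bojm/ → CVCC.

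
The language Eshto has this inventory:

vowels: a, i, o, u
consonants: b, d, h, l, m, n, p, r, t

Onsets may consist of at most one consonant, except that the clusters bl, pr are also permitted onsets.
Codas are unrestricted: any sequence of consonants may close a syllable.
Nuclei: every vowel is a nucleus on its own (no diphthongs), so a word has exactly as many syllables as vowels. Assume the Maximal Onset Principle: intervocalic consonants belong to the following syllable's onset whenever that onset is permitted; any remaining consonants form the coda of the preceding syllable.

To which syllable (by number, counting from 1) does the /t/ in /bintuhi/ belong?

Nuclei (vowels): i, u, i → 3 syllables.
/i…u/ gap (V1→V2): /nt/ splits as /n/ + /t/ (/t/ is the longest suffix that is a licit onset).
/u…i/ gap (V2→V3): /h/ → onset of the next syllable (single consonants are always licit onsets).
Putting it together: bin.tu.hi.
The /t/ is in the onset of syllable 2 (/tu/).

2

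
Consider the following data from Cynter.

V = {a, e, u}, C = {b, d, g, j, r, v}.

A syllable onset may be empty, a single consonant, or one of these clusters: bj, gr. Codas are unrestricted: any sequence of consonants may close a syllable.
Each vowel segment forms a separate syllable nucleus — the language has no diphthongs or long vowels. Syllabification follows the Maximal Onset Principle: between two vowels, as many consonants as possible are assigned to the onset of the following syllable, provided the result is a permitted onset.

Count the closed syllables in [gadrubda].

2

Vowels present: a, u, a; each is a nucleus, giving 3 syllables.
σ1/σ2 boundary: /dr/ splits as /d/ + /r/ (/r/ is the longest suffix that is a licit onset).
σ2/σ3 boundary: /bd/ splits as /b/ + /d/ (/d/ is the longest suffix that is a licit onset).
So the parse is gad.rub.da.
Classifying each syllable: /gad/ (closed), /rub/ (closed), /da/ (open).
Closed syllables: 2.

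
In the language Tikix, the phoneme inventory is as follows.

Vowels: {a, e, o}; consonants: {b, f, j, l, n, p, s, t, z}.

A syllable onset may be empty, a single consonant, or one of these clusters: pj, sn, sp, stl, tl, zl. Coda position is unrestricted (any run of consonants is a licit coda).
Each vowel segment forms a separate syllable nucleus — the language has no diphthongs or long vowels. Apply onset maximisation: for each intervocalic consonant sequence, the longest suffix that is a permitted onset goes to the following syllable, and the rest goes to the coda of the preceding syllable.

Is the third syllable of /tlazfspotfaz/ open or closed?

The vowels are a, o, a — 3 nuclei, so 3 syllables.
σ1/σ2 boundary: cluster /zfsp/ — the longest permitted-onset suffix is /sp/; onset = /sp/, preceding coda = /zf/.
σ2/σ3 boundary: /tf/ splits as /t/ + /f/ (/f/ is the longest suffix that is a licit onset).
Syllabification: tlazf.spot.faz.
Syllable 3 is /faz/ with coda /z/, so it is closed.

closed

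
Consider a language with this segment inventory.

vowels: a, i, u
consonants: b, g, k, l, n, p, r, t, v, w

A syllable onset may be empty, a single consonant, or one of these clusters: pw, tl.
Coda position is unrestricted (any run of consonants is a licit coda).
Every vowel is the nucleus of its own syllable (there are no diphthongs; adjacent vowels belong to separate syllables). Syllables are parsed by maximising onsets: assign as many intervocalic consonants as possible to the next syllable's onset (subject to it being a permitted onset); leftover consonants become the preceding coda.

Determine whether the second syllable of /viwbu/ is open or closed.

open

Nuclei (vowels): i, u → 2 syllables.
/i…u/ gap (V1→V2): cluster /wb/ — the longest permitted-onset suffix is /b/; onset = /b/, preceding coda = /w/.
Putting it together: viw.bu.
Syllable 2 is /bu/; it ends in its nucleus with no coda, so it is open.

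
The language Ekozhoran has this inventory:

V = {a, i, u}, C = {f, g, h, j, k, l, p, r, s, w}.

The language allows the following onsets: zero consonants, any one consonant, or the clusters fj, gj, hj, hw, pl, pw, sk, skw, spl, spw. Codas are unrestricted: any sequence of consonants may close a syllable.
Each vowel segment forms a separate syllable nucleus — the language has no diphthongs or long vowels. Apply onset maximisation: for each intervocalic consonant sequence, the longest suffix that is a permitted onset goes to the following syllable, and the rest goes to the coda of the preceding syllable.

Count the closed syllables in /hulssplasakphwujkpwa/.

3

Nuclei (vowels): u, a, a, u, a → 5 syllables.
σ1/σ2 boundary: /lsspl/; trying suffixes from longest down, /spl/ is the first permitted one, so coda /ls/ | onset /spl/.
σ2/σ3 boundary: /s/ is a single consonant, so it becomes the next onset.
σ3/σ4 boundary: cluster /kphw/ — the longest permitted-onset suffix is /hw/; onset = /hw/, preceding coda = /kp/.
σ4/σ5 boundary: /jkpw/; trying suffixes from longest down, /pw/ is the first permitted one, so coda /jk/ | onset /pw/.
So the parse is huls.spla.sakp.hwujk.pwa.
Classifying each syllable: /huls/ (closed), /spla/ (open), /sakp/ (closed), /hwujk/ (closed), /pwa/ (open).
Closed syllables: 3.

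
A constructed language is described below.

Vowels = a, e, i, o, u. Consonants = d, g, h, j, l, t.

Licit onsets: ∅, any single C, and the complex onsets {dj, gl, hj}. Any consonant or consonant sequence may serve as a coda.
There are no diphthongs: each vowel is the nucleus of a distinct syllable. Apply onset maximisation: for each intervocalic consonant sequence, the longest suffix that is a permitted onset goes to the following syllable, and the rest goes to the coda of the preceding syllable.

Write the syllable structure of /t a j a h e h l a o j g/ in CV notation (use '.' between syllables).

CV.CV.CVC.CV.VCC

Vowels present: a, a, e, a, o; each is a nucleus, giving 5 syllables.
Between /a/ (V1) and /a/ (V2): /j/ is a single consonant, so it becomes the next onset.
Between /a/ (V2) and /e/ (V3): /h/ → onset of the next syllable (single consonants are always licit onsets).
Between /e/ (V3) and /a/ (V4): /hl/; trying suffixes from longest down, /l/ is the first permitted one, so coda /h/ | onset /l/.
Between /a/ (V4) and /o/ (V5): no consonants, so the boundary falls immediately after /a/.
Putting it together: ta.ja.heh.la.ojg.
Mapping each syllable to C/V: /ta/ → CV, /ja/ → CV, /heh/ → CVC, /la/ → CV, /ojg/ → VCC.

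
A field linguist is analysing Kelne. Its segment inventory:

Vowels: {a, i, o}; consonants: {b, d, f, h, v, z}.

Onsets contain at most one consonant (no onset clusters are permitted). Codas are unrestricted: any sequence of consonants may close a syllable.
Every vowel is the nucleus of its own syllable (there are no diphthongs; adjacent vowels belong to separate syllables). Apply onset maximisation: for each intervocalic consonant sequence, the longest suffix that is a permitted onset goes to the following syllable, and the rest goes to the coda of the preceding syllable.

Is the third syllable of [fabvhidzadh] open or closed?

closed

The vowels are a, i, a — 3 nuclei, so 3 syllables.
σ1/σ2 boundary: /bvh/ — longest licit onset from the right is /h/, leaving /bv/ as coda.
σ2/σ3 boundary: /dz/ splits as /d/ + /z/ (/z/ is the longest suffix that is a licit onset).
Putting it together: fabv.hid.zadh.
Syllable 3 is /zadh/ with coda /dh/, so it is closed.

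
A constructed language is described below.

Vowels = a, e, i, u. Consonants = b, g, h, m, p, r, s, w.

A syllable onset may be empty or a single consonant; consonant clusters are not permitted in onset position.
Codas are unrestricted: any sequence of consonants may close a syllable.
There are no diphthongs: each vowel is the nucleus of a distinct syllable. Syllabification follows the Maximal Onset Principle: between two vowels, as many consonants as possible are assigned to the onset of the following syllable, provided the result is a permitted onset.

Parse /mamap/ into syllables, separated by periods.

ma.map

The vowels are a, a — 2 nuclei, so 2 syllables.
V1 /a/ – V2 /a/: /m/ is a single consonant, so it becomes the next onset.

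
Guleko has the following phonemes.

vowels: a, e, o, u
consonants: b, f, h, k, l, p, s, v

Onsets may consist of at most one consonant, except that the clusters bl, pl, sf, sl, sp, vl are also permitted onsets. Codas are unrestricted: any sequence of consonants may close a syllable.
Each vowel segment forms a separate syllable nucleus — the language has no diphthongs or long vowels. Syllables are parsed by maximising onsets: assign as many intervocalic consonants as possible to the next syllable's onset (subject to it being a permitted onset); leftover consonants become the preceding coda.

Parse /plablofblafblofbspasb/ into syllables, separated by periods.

pla.blof.blaf.blofb.spasb

Nuclei (vowels): a, o, a, o, a → 5 syllables.
Between /a/ (V1) and /o/ (V2): /bl/ — entire cluster is a permitted onset → onset /bl/, coda ∅.
Between /o/ (V2) and /a/ (V3): /fbl/; trying suffixes from longest down, /bl/ is the first permitted one, so coda /f/ | onset /bl/.
Between /a/ (V3) and /o/ (V4): /fbl/; trying suffixes from longest down, /bl/ is the first permitted one, so coda /f/ | onset /bl/.
Between /o/ (V4) and /a/ (V5): /fbsp/ — longest licit onset from the right is /sp/, leaving /fb/ as coda.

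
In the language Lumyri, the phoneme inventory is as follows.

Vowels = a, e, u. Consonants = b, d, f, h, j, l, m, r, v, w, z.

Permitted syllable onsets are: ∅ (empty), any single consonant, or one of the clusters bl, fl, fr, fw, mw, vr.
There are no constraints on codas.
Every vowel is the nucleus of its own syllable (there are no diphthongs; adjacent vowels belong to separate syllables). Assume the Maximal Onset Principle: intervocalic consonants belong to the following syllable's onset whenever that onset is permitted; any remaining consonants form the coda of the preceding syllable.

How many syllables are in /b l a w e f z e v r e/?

4

Nuclei (vowels): a, e, e, e → 4 syllables.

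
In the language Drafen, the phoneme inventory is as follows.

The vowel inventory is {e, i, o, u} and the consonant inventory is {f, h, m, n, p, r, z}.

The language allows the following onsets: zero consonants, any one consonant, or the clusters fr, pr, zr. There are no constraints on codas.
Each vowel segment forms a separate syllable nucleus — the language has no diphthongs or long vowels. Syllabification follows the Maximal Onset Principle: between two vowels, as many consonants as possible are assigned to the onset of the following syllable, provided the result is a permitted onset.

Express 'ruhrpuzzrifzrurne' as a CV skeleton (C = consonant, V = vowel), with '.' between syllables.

Nuclei (vowels): u, u, i, u, e → 5 syllables.
Between /u/ (V1) and /u/ (V2): /hrp/; trying suffixes from longest down, /p/ is the first permitted one, so coda /hr/ | onset /p/.
Between /u/ (V2) and /i/ (V3): cluster /zzr/ — the longest permitted-onset suffix is /zr/; onset = /zr/, preceding coda = /z/.
Between /i/ (V3) and /u/ (V4): /fzr/ — longest licit onset from the right is /zr/, leaving /f/ as coda.
Between /u/ (V4) and /e/ (V5): /rn/; trying suffixes from longest down, /n/ is the first permitted one, so coda /r/ | onset /n/.
Putting it together: ruhr.puz.zrif.zrur.ne.
Mapping each syllable to C/V: /ruhr/ → CVCC, /puz/ → CVC, /zrif/ → CCVC, /zrur/ → CCVC, /ne/ → CV.

CVCC.CVC.CCVC.CCVC.CV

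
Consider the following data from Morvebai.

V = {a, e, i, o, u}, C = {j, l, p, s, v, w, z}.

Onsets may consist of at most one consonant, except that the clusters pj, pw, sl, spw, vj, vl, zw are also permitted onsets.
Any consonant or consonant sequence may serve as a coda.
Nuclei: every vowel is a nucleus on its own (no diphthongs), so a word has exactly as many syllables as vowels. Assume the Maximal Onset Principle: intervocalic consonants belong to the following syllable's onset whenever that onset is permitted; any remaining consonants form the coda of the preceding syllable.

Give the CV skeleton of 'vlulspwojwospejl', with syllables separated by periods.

Nuclei (vowels): u, o, o, e → 4 syllables.
/u…o/ gap (V1→V2): /lspw/ splits as /l/ + /spw/ (/spw/ is the longest suffix that is a licit onset).
/o…o/ gap (V2→V3): cluster /jw/ — the longest permitted-onset suffix is /w/; onset = /w/, preceding coda = /j/.
/o…e/ gap (V3→V4): /sp/ splits as /s/ + /p/ (/p/ is the longest suffix that is a licit onset).
So the parse is vlul.spwoj.wos.pejl.
Mapping each syllable to C/V: /vlul/ → CCVC, /spwoj/ → CCCVC, /wos/ → CVC, /pejl/ → CVCC.

CCVC.CCCVC.CVC.CVCC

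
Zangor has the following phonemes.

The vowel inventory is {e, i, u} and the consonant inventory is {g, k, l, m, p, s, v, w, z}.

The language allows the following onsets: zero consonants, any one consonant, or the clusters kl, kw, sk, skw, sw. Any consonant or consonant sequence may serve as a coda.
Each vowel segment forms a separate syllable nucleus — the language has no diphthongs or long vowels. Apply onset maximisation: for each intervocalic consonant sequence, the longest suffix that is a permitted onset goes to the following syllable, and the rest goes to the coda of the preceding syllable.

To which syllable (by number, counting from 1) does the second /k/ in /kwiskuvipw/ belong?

Nuclei (vowels): i, u, i → 3 syllables.
σ1/σ2 boundary: /sk/ is a licit onset in full, so it all attaches to the next syllable.
σ2/σ3 boundary: just /v/ — single C goes to the following onset.
So the parse is kwi.sku.vipw.
The second /k/ is in the onset of syllable 2 (/sku/).

2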